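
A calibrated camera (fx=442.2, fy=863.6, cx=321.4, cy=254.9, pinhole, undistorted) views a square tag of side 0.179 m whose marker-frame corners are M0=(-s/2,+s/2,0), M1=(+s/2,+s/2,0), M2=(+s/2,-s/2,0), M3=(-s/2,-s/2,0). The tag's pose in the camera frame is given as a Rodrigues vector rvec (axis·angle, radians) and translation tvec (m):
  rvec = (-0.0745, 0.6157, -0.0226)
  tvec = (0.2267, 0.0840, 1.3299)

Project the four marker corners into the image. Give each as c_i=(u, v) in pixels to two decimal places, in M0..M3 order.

c0=(370.80, 366.18) c1=(425.62, 369.93) c2=(424.57, 248.77) c3=(370.37, 254.06)

Intrinsics K: fx=442.2, fy=863.6, cx=321.4, cy=254.9
Marker side s = 0.179 m; corners in marker frame (Z=0):
  M0 = (-0.0895, +0.0895, 0)
  M1 = (+0.0895, +0.0895, 0)
  M2 = (+0.0895, -0.0895, 0)
  M3 = (-0.0895, -0.0895, 0)
rvec = (-0.0745, 0.6157, -0.0226), |rvec| = θ = 0.62060 rad = 35.558°
Rodrigues: sinθ=0.58153, 1−cosθ=0.18647; R = I + sinθ·[k]× + (1−cosθ)·[k]×²:
    [+0.81622 -0.00103 +0.57775]
    [-0.04339 +0.99707 +0.06307]
    [-0.57612 -0.07655 +0.81378]
t = (0.2267, 0.0840, 1.3299) m
M0: Pc = R·M0+t = (+0.15356, +0.17712, +1.37461); u = 442.2·(+0.15356)/1.37461 + 321.4 = 370.7977, v = 863.6·(+0.17712)/1.37461 + 254.9 = 366.1759
M1: Pc = R·M1+t = (+0.29966, +0.16935, +1.27149); u = 442.2·(+0.29966)/1.27149 + 321.4 = 425.6160, v = 863.6·(+0.16935)/1.27149 + 254.9 = 369.9263
M2: Pc = R·M2+t = (+0.29984, -0.00912, +1.28519); u = 442.2·(+0.29984)/1.28519 + 321.4 = 424.5684, v = 863.6·(-0.00912)/1.28519 + 254.9 = 248.7715
M3: Pc = R·M3+t = (+0.15374, -0.00135, +1.38831); u = 442.2·(+0.15374)/1.38831 + 321.4 = 370.3690, v = 863.6·(-0.00135)/1.38831 + 254.9 = 254.0575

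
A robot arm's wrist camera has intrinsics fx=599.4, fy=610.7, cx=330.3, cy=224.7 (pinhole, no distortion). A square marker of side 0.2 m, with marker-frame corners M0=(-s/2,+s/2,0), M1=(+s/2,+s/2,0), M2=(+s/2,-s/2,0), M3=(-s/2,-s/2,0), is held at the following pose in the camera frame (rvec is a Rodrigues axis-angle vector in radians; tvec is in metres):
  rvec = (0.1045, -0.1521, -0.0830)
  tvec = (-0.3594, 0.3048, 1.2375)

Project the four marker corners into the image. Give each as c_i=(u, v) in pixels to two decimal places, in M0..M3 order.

c0=(111.47, 429.09) c1=(210.04, 415.61) c2=(200.71, 321.46) c3=(100.12, 332.91)

Intrinsics K: fx=599.4, fy=610.7, cx=330.3, cy=224.7
Marker side s = 0.2 m; corners in marker frame (Z=0):
  M0 = (-0.1000, +0.1000, 0)
  M1 = (+0.1000, +0.1000, 0)
  M2 = (+0.1000, -0.1000, 0)
  M3 = (-0.1000, -0.1000, 0)
rvec = (0.1045, -0.1521, -0.0830), |rvec| = θ = 0.20235 rad = 11.594°
Rodrigues: sinθ=0.20097, 1−cosθ=0.02040; R = I + sinθ·[k]× + (1−cosθ)·[k]×²:
    [+0.98504 +0.07451 -0.15539]
    [-0.09035 +0.99113 -0.09750]
    [+0.14674 +0.11008 +0.98303]
t = (-0.3594, 0.3048, 1.2375) m
M0: Pc = R·M0+t = (-0.45045, +0.41295, +1.23383); u = 599.4·(-0.45045)/1.23383 + 330.3 = 111.4689, v = 610.7·(+0.41295)/1.23383 + 224.7 = 429.0933
M1: Pc = R·M1+t = (-0.25344, +0.39488, +1.26318); u = 599.4·(-0.25344)/1.26318 + 330.3 = 210.0365, v = 610.7·(+0.39488)/1.26318 + 224.7 = 415.6079
M2: Pc = R·M2+t = (-0.26835, +0.19665, +1.24117); u = 599.4·(-0.26835)/1.24117 + 330.3 = 200.7062, v = 610.7·(+0.19665)/1.24117 + 224.7 = 321.4601
M3: Pc = R·M3+t = (-0.46536, +0.21472, +1.21182); u = 599.4·(-0.46536)/1.21182 + 330.3 = 100.1218, v = 610.7·(+0.21472)/1.21182 + 224.7 = 332.9104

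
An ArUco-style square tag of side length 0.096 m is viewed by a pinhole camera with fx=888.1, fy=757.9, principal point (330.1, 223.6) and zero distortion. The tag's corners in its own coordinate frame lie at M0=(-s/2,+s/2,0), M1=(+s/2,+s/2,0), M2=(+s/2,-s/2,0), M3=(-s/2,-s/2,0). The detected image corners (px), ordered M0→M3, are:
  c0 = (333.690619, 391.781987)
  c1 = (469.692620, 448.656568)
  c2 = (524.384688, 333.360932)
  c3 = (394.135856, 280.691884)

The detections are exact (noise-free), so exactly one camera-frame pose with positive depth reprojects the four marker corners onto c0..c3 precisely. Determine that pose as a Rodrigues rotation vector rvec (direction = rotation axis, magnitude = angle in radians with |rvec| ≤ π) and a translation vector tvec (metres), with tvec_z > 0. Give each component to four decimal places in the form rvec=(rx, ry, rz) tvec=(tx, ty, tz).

Intrinsics K: fx=888.1, fy=757.9, cx=330.1, cy=223.6
Marker side s = 0.096 m; corners in marker frame (Z=0):
  M0 = (-0.0480, +0.0480, 0)
  M1 = (+0.0480, +0.0480, 0)
  M2 = (+0.0480, -0.0480, 0)
  M3 = (-0.0480, -0.0480, 0)
Detected image corners:
  c0 = (333.690619, 391.781987) px
  c1 = (469.692620, 448.656568) px
  c2 = (524.384688, 333.360932) px
  c3 = (394.135856, 280.691884) px
Planar DLT: solve 8×8 A·h = b for H (H[2,2]=1):
  H  [+1325.75929 -819.70684 +430.73449]
  H  [+519.12715 +993.25317 +362.05162]
  H  [-0.13991 -0.51067 +1.00000]
B = K⁻¹H; ‖b₁‖=1.712724, ‖b₂‖=1.712724; λ = 2/(‖b₁‖+‖b₂‖) = 0.583865, sign → tz>0 ⇒ λ=+0.583865
r₁ = λ·B[:,0] = (+0.90196,+0.42402,-0.08169); r₂ = λ·B[:,1] = (-0.42808,+0.85314,-0.29816)
r₃ = r₁×r₂ = (-0.05673,+0.30390,+0.95101); SVD([r₁ r₂ r₃]) → R = UVᵀ:
  R  [+0.90196 -0.42808 -0.05673]
  R  [+0.42402 +0.85314 +0.30390]
  R  [-0.08169 -0.29816 +0.95101]
t = (+0.06616, +0.10666, +0.58387) m
tr R = 2.706113; θ = arccos((tr R − 1)/2) = 0.548981 rad = 31.454°
axis k = ((R−Rᵀ)₃₂, (R−Rᵀ)₁₃, (R−Rᵀ)₂₁) / (2 sinθ) = (-0.576892, +0.023913, +0.816470)
rvec = θ·k = (-0.316703, +0.013128, +0.448227)

rvec=(-0.3167, 0.0131, 0.4482) tvec=(0.0662, 0.1067, 0.5839)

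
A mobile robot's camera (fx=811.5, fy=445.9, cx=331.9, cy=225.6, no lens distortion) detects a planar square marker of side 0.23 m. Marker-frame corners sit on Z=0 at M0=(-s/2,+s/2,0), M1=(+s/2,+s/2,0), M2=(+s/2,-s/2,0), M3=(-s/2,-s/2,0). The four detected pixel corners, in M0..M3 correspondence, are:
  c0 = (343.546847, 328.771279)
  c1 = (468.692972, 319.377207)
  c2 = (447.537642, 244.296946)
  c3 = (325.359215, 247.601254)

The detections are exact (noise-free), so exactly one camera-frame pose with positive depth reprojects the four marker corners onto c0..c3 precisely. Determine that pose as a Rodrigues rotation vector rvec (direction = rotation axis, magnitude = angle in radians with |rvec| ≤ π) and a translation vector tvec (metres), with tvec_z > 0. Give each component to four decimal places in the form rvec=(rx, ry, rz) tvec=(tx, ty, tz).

Intrinsics K: fx=811.5, fy=445.9, cx=331.9, cy=225.6
Marker side s = 0.23 m; corners in marker frame (Z=0):
  M0 = (-0.1150, +0.1150, 0)
  M1 = (+0.1150, +0.1150, 0)
  M2 = (+0.1150, -0.1150, 0)
  M3 = (-0.1150, -0.1150, 0)
Detected image corners:
  c0 = (343.546847, 328.771279) px
  c1 = (468.692972, 319.377207) px
  c2 = (447.537642, 244.296946) px
  c3 = (325.359215, 247.601254) px
Planar DLT: solve 8×8 A·h = b for H (H[2,2]=1):
  H  [+666.81843 +23.85766 +398.42700]
  H  [+65.60663 +294.64976 +284.19075]
  H  [+0.32621 -0.15623 +1.00000]
B = K⁻¹H; ‖b₁‖=0.761893, ‖b₂‖=0.761893; λ = 2/(‖b₁‖+‖b₂‖) = 1.312521, sign → tz>0 ⇒ λ=+1.312521
r₁ = λ·B[:,0] = (+0.90340,-0.02351,+0.42816); r₂ = λ·B[:,1] = (+0.12246,+0.97106,-0.20506)
r₃ = r₁×r₂ = (-0.41095,+0.23768,+0.88013); SVD([r₁ r₂ r₃]) → R = UVᵀ:
  R  [+0.90340 +0.12246 -0.41095]
  R  [-0.02351 +0.97106 +0.23768]
  R  [+0.42816 -0.20506 +0.88013]
t = (+0.10760, +0.17246, +1.31252) m
tr R = 2.754588; θ = arccos((tr R − 1)/2) = 0.500602 rad = 28.682°
axis k = ((R−Rᵀ)₃₂, (R−Rᵀ)₁₃, (R−Rᵀ)₂₁) / (2 sinθ) = (-0.461231, -0.874153, -0.152061)
rvec = θ·k = (-0.230893, -0.437602, -0.076122)

rvec=(-0.2309, -0.4376, -0.0761) tvec=(0.1076, 0.1725, 1.3125)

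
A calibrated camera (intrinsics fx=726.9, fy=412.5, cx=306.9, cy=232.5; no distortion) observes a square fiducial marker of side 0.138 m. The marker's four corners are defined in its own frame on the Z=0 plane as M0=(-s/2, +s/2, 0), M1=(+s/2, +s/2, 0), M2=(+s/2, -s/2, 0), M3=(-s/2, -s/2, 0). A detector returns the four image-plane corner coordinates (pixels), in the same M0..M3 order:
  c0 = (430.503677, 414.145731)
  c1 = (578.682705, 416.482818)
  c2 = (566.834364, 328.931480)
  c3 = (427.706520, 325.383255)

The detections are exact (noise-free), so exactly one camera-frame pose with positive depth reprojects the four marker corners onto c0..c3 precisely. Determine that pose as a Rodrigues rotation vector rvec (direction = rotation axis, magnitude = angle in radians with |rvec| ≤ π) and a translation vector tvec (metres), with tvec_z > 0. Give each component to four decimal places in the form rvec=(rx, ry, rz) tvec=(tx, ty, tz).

rvec=(-0.3186, -0.0876, 0.0488) tvec=(0.1822, 0.2267, 0.6809)

Intrinsics K: fx=726.9, fy=412.5, cx=306.9, cy=232.5
Marker side s = 0.138 m; corners in marker frame (Z=0):
  M0 = (-0.0690, +0.0690, 0)
  M1 = (+0.0690, +0.0690, 0)
  M2 = (+0.0690, -0.0690, 0)
  M3 = (-0.0690, -0.0690, 0)
Detected image corners:
  c0 = (430.503677, 414.145731) px
  c1 = (578.682705, 416.482818) px
  c2 = (566.834364, 328.931480) px
  c3 = (427.706520, 325.383255) px
Planar DLT: solve 8×8 A·h = b for H (H[2,2]=1):
  H  [+1097.52260 -178.32465 +501.38488]
  H  [+64.15196 +467.11103 +369.84104]
  H  [+0.11499 -0.46243 +1.00000]
B = K⁻¹H; ‖b₁‖=1.468639, ‖b₂‖=1.468639; λ = 2/(‖b₁‖+‖b₂‖) = 0.680902, sign → tz>0 ⇒ λ=+0.680902
r₁ = λ·B[:,0] = (+0.99502,+0.06176,+0.07830); r₂ = λ·B[:,1] = (-0.03410,+0.94852,-0.31487)
r₃ = r₁×r₂ = (-0.09371,+0.31063,+0.94590); SVD([r₁ r₂ r₃]) → R = UVᵀ:
  R  [+0.99502 -0.03410 -0.09371]
  R  [+0.06176 +0.94852 +0.31063]
  R  [+0.07830 -0.31487 +0.94590]
t = (+0.18218, +0.22671, +0.68090) m
tr R = 2.889435; θ = arccos((tr R − 1)/2) = 0.334064 rad = 19.140°
axis k = ((R−Rᵀ)₃₂, (R−Rᵀ)₁₃, (R−Rᵀ)₂₁) / (2 sinθ) = (-0.953849, -0.262303, +0.146183)
rvec = θ·k = (-0.318647, -0.087626, +0.048835)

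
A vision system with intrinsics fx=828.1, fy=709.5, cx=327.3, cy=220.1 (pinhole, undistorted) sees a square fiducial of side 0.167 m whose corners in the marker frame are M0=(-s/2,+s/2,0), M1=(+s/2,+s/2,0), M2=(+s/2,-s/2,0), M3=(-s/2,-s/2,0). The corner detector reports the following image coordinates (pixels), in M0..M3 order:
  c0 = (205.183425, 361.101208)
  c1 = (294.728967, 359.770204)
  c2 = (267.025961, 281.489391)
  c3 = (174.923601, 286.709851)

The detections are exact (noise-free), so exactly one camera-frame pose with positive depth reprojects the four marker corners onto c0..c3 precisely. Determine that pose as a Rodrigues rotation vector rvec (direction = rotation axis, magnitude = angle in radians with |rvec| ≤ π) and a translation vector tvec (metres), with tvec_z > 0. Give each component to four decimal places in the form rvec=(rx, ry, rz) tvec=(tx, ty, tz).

Intrinsics K: fx=828.1, fy=709.5, cx=327.3, cy=220.1
Marker side s = 0.167 m; corners in marker frame (Z=0):
  M0 = (-0.0835, +0.0835, 0)
  M1 = (+0.0835, +0.0835, 0)
  M2 = (+0.0835, -0.0835, 0)
  M3 = (-0.0835, -0.0835, 0)
Detected image corners:
  c0 = (205.183425, 361.101208) px
  c1 = (294.728967, 359.770204) px
  c2 = (267.025961, 281.489391) px
  c3 = (174.923601, 286.709851) px
Planar DLT: solve 8×8 A·h = b for H (H[2,2]=1):
  H  [+474.49844 +235.49999 +234.66868]
  H  [-114.05615 +541.35856 +323.14392]
  H  [-0.29384 +0.26233 +1.00000]
B = K⁻¹H; ‖b₁‖=0.752393, ‖b₂‖=0.752393; λ = 2/(‖b₁‖+‖b₂‖) = 1.329092, sign → tz>0 ⇒ λ=+1.329092
r₁ = λ·B[:,0] = (+0.91592,-0.09251,-0.39054); r₂ = λ·B[:,1] = (+0.24017,+0.90595,+0.34867)
r₃ = r₁×r₂ = (+0.32156,-0.41315,+0.85200); SVD([r₁ r₂ r₃]) → R = UVᵀ:
  R  [+0.91592 +0.24017 +0.32156]
  R  [-0.09251 +0.90595 -0.41315]
  R  [-0.39054 +0.34867 +0.85200]
t = (-0.14867, +0.19303, +1.32909) m
tr R = 2.673879; θ = arccos((tr R − 1)/2) = 0.579129 rad = 33.182°
axis k = ((R−Rᵀ)₃₂, (R−Rᵀ)₁₃, (R−Rᵀ)₂₁) / (2 sinθ) = (+0.695982, +0.650568, -0.303924)
rvec = θ·k = (+0.403064, +0.376763, -0.176011)

rvec=(0.4031, 0.3768, -0.1760) tvec=(-0.1487, 0.1930, 1.3291)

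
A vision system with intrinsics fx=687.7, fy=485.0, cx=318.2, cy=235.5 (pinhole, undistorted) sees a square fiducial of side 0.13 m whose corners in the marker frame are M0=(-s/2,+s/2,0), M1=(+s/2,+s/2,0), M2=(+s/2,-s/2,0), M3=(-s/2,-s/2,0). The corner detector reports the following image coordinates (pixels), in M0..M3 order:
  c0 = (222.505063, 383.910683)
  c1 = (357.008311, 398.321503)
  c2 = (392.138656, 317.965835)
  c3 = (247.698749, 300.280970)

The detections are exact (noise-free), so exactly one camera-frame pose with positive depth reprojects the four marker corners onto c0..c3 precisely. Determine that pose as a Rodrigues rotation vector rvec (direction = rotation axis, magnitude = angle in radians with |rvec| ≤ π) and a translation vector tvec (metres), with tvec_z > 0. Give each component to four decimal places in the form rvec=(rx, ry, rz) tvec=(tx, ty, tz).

rvec=(0.3915, -0.0826, 0.2104) tvec=(-0.0119, 0.1504, 0.6273)

Intrinsics K: fx=687.7, fy=485.0, cx=318.2, cy=235.5
Marker side s = 0.13 m; corners in marker frame (Z=0):
  M0 = (-0.0650, +0.0650, 0)
  M1 = (+0.0650, +0.0650, 0)
  M2 = (+0.0650, -0.0650, 0)
  M3 = (-0.0650, -0.0650, 0)
Detected image corners:
  c0 = (222.505063, 383.910683) px
  c1 = (357.008311, 398.321503) px
  c2 = (392.138656, 317.965835) px
  c3 = (247.698749, 300.280970) px
Planar DLT: solve 8×8 A·h = b for H (H[2,2]=1):
  H  [+1129.85558 -52.78614 +305.12912]
  H  [+190.10835 +836.95617 +351.79068]
  H  [+0.19178 +0.58951 +1.00000]
B = K⁻¹H; ‖b₁‖=1.594260, ‖b₂‖=1.594261; λ = 2/(‖b₁‖+‖b₂‖) = 0.627250, sign → tz>0 ⇒ λ=+0.627250
r₁ = λ·B[:,0] = (+0.97488,+0.18746,+0.12029); r₂ = λ·B[:,1] = (-0.21924,+0.90289,+0.36977)
r₃ = r₁×r₂ = (-0.03930,-0.38686,+0.92130); SVD([r₁ r₂ r₃]) → R = UVᵀ:
  R  [+0.97488 -0.21924 -0.03930]
  R  [+0.18746 +0.90289 -0.38686]
  R  [+0.12029 +0.36977 +0.92130]
t = (-0.01192, +0.15040, +0.62725) m
tr R = 2.799067; θ = arccos((tr R − 1)/2) = 0.452096 rad = 25.903°
axis k = ((R−Rᵀ)₃₂, (R−Rᵀ)₁₃, (R−Rᵀ)₂₁) / (2 sinθ) = (+0.866002, -0.182659, +0.465486)
rvec = θ·k = (+0.391516, -0.082579, +0.210444)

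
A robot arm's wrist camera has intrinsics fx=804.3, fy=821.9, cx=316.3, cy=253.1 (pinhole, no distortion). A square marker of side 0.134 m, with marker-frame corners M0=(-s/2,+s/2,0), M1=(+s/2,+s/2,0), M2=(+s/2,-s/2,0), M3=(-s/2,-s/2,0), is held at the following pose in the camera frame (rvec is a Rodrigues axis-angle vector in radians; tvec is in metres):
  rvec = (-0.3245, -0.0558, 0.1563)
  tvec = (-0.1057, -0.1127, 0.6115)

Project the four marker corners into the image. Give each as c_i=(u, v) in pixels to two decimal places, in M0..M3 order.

c0=(68.12, 168.05) c1=(249.37, 198.73) c2=(278.34, 40.11) c3=(109.65, 10.54)

Intrinsics K: fx=804.3, fy=821.9, cx=316.3, cy=253.1
Marker side s = 0.134 m; corners in marker frame (Z=0):
  M0 = (-0.0670, +0.0670, 0)
  M1 = (+0.0670, +0.0670, 0)
  M2 = (+0.0670, -0.0670, 0)
  M3 = (-0.0670, -0.0670, 0)
rvec = (-0.3245, -0.0558, 0.1563), |rvec| = θ = 0.36448 rad = 20.883°
Rodrigues: sinθ=0.35646, 1−cosθ=0.06569; R = I + sinθ·[k]× + (1−cosθ)·[k]×²:
    [+0.98638 -0.14391 -0.07965]
    [+0.16182 +0.93585 +0.31305]
    [+0.02949 -0.32168 +0.94639]
t = (-0.1057, -0.1127, 0.6115) m
M0: Pc = R·M0+t = (-0.18143, -0.06084, +0.58797); u = 804.3·(-0.18143)/0.58797 + 316.3 = 68.1186, v = 821.9·(-0.06084)/0.58797 + 253.1 = 168.0548
M1: Pc = R·M1+t = (-0.04925, -0.03916, +0.59192); u = 804.3·(-0.04925)/0.59192 + 316.3 = 249.3736, v = 821.9·(-0.03916)/0.59192 + 253.1 = 198.7305
M2: Pc = R·M2+t = (-0.02997, -0.16456, +0.63503); u = 804.3·(-0.02997)/0.63503 + 316.3 = 278.3404, v = 821.9·(-0.16456)/0.63503 + 253.1 = 40.1141
M3: Pc = R·M3+t = (-0.16215, -0.18624, +0.63108); u = 804.3·(-0.16215)/0.63108 + 316.3 = 109.6472, v = 821.9·(-0.18624)/0.63108 + 253.1 = 10.5404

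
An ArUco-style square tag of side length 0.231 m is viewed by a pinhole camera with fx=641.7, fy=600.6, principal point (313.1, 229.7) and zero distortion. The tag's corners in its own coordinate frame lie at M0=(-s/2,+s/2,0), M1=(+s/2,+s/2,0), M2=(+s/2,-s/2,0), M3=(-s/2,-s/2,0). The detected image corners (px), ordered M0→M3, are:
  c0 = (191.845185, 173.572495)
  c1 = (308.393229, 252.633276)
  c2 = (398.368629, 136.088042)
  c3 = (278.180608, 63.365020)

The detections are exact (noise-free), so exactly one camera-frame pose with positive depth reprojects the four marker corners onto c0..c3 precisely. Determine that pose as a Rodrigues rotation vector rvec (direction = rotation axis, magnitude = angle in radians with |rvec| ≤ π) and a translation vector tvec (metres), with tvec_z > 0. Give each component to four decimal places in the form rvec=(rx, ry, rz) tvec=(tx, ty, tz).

rvec=(-0.0987, 0.2030, 0.6202) tvec=(-0.0312, -0.1224, 0.9871)

Intrinsics K: fx=641.7, fy=600.6, cx=313.1, cy=229.7
Marker side s = 0.231 m; corners in marker frame (Z=0):
  M0 = (-0.1155, +0.1155, 0)
  M1 = (+0.1155, +0.1155, 0)
  M2 = (+0.1155, -0.1155, 0)
  M3 = (-0.1155, -0.1155, 0)
Detected image corners:
  c0 = (191.845185, 173.572495) px
  c1 = (308.393229, 252.633276) px
  c2 = (398.368629, 136.088042) px
  c3 = (278.180608, 63.365020) px
Planar DLT: solve 8×8 A·h = b for H (H[2,2]=1):
  H  [+447.44100 -390.67147 +292.84656]
  H  [+293.92646 +485.54012 +155.24053]
  H  [-0.22095 -0.03143 +1.00000]
B = K⁻¹H; ‖b₁‖=1.013078, ‖b₂‖=1.013078; λ = 2/(‖b₁‖+‖b₂‖) = 0.987091, sign → tz>0 ⇒ λ=+0.987091
r₁ = λ·B[:,0] = (+0.79469,+0.56648,-0.21810); r₂ = λ·B[:,1] = (-0.58581,+0.80986,-0.03103)
r₃ = r₁×r₂ = (+0.15905,+0.15242,+0.97543); SVD([r₁ r₂ r₃]) → R = UVᵀ:
  R  [+0.79469 -0.58581 +0.15905]
  R  [+0.56648 +0.80986 +0.15242]
  R  [-0.21810 -0.03103 +0.97543]
t = (-0.03115, -0.12237, +0.98709) m
tr R = 2.579977; θ = arccos((tr R − 1)/2) = 0.660006 rad = 37.816°
axis k = ((R−Rᵀ)₃₂, (R−Rᵀ)₁₃, (R−Rᵀ)₂₁) / (2 sinθ) = (-0.149602, +0.307567, +0.939692)
rvec = θ·k = (-0.098738, +0.202996, +0.620203)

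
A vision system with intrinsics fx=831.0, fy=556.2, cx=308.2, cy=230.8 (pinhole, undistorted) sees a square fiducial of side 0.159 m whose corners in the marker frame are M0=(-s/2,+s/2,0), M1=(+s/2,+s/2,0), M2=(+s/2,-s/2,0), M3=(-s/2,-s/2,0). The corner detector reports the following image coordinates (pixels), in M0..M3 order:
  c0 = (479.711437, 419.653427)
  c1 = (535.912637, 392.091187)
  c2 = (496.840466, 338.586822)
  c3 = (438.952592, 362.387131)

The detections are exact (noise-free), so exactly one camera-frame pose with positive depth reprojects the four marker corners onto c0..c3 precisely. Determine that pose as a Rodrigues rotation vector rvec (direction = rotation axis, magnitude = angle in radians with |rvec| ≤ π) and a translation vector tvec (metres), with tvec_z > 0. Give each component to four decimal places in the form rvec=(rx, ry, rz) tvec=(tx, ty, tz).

Intrinsics K: fx=831.0, fy=556.2, cx=308.2, cy=230.8
Marker side s = 0.159 m; corners in marker frame (Z=0):
  M0 = (-0.0795, +0.0795, 0)
  M1 = (+0.0795, +0.0795, 0)
  M2 = (+0.0795, -0.0795, 0)
  M3 = (-0.0795, -0.0795, 0)
Detected image corners:
  c0 = (479.711437, 419.653427) px
  c1 = (535.912637, 392.091187) px
  c2 = (496.840466, 338.586822) px
  c3 = (438.952592, 362.387131) px
Planar DLT: solve 8×8 A·h = b for H (H[2,2]=1):
  H  [+547.92007 +209.27149 +488.59796]
  H  [-14.83845 +315.71830 +377.59617]
  H  [+0.38764 -0.08528 +1.00000]
B = K⁻¹H; ‖b₁‖=0.671760, ‖b₂‖=0.671760; λ = 2/(‖b₁‖+‖b₂‖) = 1.488628, sign → tz>0 ⇒ λ=+1.488628
r₁ = λ·B[:,0] = (+0.76751,-0.27917,+0.57706); r₂ = λ·B[:,1] = (+0.42197,+0.89768,-0.12696)
r₃ = r₁×r₂ = (-0.48257,+0.34094,+0.80678); SVD([r₁ r₂ r₃]) → R = UVᵀ:
  R  [+0.76751 +0.42197 -0.48257]
  R  [-0.27917 +0.89768 +0.34094]
  R  [+0.57706 -0.12696 +0.80678]
t = (+0.32316, +0.39289, +1.48863) m
tr R = 2.471963; θ = arccos((tr R − 1)/2) = 0.743681 rad = 42.610°
axis k = ((R−Rᵀ)₃₂, (R−Rᵀ)₁₃, (R−Rᵀ)₂₁) / (2 sinθ) = (-0.345564, -0.782587, -0.517825)
rvec = θ·k = (-0.256989, -0.581995, -0.385096)

rvec=(-0.2570, -0.5820, -0.3851) tvec=(0.3232, 0.3929, 1.4886)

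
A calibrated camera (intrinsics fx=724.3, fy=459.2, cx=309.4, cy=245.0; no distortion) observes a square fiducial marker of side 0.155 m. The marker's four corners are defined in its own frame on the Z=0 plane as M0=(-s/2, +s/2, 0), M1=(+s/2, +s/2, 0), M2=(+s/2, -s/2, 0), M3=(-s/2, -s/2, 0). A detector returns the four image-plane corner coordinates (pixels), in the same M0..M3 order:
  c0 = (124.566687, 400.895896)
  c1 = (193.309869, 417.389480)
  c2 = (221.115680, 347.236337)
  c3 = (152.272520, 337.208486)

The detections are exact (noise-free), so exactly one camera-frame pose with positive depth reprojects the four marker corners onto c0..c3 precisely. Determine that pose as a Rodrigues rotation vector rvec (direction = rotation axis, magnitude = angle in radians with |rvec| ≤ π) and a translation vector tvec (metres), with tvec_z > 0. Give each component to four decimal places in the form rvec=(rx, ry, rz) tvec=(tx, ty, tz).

Intrinsics K: fx=724.3, fy=459.2, cx=309.4, cy=245.0
Marker side s = 0.155 m; corners in marker frame (Z=0):
  M0 = (-0.0775, +0.0775, 0)
  M1 = (+0.0775, +0.0775, 0)
  M2 = (+0.0775, -0.0775, 0)
  M3 = (-0.0775, -0.0775, 0)
Detected image corners:
  c0 = (124.566687, 400.895896) px
  c1 = (193.309869, 417.389480) px
  c2 = (221.115680, 347.236337) px
  c3 = (152.272520, 337.208486) px
Planar DLT: solve 8×8 A·h = b for H (H[2,2]=1):
  H  [+343.78606 -217.80050 +171.51408]
  H  [-132.29888 +346.58043 +374.80369]
  H  [-0.57892 -0.22420 +1.00000]
B = K⁻¹H; ‖b₁‖=0.925624, ‖b₂‖=0.925624; λ = 2/(‖b₁‖+‖b₂‖) = 1.080352, sign → tz>0 ⇒ λ=+1.080352
r₁ = λ·B[:,0] = (+0.77995,+0.02244,-0.62544); r₂ = λ·B[:,1] = (-0.22140,+0.94462,-0.24221)
r₃ = r₁×r₂ = (+0.58537,+0.32739,+0.74173); SVD([r₁ r₂ r₃]) → R = UVᵀ:
  R  [+0.77995 -0.22140 +0.58537]
  R  [+0.02244 +0.94462 +0.32739]
  R  [-0.62544 -0.24221 +0.74173]
t = (-0.20567, +0.30539, +1.08035) m
tr R = 2.466306; θ = arccos((tr R − 1)/2) = 0.747849 rad = 42.849°
axis k = ((R−Rᵀ)₃₂, (R−Rᵀ)₁₃, (R−Rᵀ)₂₁) / (2 sinθ) = (-0.418785, +0.890213, +0.179274)
rvec = θ·k = (-0.313188, +0.665745, +0.134070)

rvec=(-0.3132, 0.6657, 0.1341) tvec=(-0.2057, 0.3054, 1.0804)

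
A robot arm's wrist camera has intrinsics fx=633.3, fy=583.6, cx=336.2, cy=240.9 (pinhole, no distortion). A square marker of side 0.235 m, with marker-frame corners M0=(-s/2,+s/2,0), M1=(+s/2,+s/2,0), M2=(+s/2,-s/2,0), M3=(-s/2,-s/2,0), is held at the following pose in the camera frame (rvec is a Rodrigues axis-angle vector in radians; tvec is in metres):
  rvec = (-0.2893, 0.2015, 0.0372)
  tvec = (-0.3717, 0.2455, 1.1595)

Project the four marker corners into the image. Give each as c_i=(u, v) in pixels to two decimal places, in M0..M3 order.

Intrinsics K: fx=633.3, fy=583.6, cx=336.2, cy=240.9
Marker side s = 0.235 m; corners in marker frame (Z=0):
  M0 = (-0.1175, +0.1175, 0)
  M1 = (+0.1175, +0.1175, 0)
  M2 = (+0.1175, -0.1175, 0)
  M3 = (-0.1175, -0.1175, 0)
rvec = (-0.2893, 0.2015, 0.0372), |rvec| = θ = 0.35451 rad = 20.312°
Rodrigues: sinθ=0.34714, 1−cosθ=0.06218; R = I + sinθ·[k]× + (1−cosθ)·[k]×²:
    [+0.97923 -0.06527 +0.19198]
    [+0.00758 +0.95790 +0.28699]
    [-0.20263 -0.27957 +0.93850]
t = (-0.3717, 0.2455, 1.1595) m
M0: Pc = R·M0+t = (-0.49443, +0.35716, +1.15046); u = 633.3·(-0.49443)/1.15046 + 336.2 = 64.0294, v = 583.6·(+0.35716)/1.15046 + 240.9 = 422.0799
M1: Pc = R·M1+t = (-0.26431, +0.35894, +1.10284); u = 633.3·(-0.26431)/1.10284 + 336.2 = 184.4216, v = 583.6·(+0.35894)/1.10284 + 240.9 = 430.8458
M2: Pc = R·M2+t = (-0.24897, +0.13384, +1.16854); u = 633.3·(-0.24897)/1.16854 + 336.2 = 201.2676, v = 583.6·(+0.13384)/1.16854 + 240.9 = 307.7418
M3: Pc = R·M3+t = (-0.47909, +0.13206, +1.21616); u = 633.3·(-0.47909)/1.21616 + 336.2 = 86.7196, v = 583.6·(+0.13206)/1.21616 + 240.9 = 304.2696

c0=(64.03, 422.08) c1=(184.42, 430.85) c2=(201.27, 307.74) c3=(86.72, 304.27)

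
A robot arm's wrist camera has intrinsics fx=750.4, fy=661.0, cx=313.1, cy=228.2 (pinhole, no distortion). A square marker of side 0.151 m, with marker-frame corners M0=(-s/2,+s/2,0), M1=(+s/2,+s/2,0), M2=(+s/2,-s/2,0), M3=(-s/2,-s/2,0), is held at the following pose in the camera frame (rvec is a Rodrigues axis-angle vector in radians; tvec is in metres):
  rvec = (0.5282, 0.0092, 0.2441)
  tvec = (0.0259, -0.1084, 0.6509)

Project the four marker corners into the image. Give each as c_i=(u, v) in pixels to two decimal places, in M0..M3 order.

c0=(242.25, 167.46) c1=(401.91, 201.73) c2=(454.66, 63.40) c3=(275.92, 23.02)

Intrinsics K: fx=750.4, fy=661.0, cx=313.1, cy=228.2
Marker side s = 0.151 m; corners in marker frame (Z=0):
  M0 = (-0.0755, +0.0755, 0)
  M1 = (+0.0755, +0.0755, 0)
  M2 = (+0.0755, -0.0755, 0)
  M3 = (-0.0755, -0.0755, 0)
rvec = (0.5282, 0.0092, 0.2441), |rvec| = θ = 0.58195 rad = 33.343°
Rodrigues: sinθ=0.54965, 1−cosθ=0.16461; R = I + sinθ·[k]× + (1−cosθ)·[k]×²:
    [+0.97100 -0.22819 +0.07136]
    [+0.23292 +0.83543 -0.49780]
    [+0.05398 +0.49998 +0.86435]
t = (0.0259, -0.1084, 0.6509) m
M0: Pc = R·M0+t = (-0.06464, -0.06291, +0.68457); u = 750.4·(-0.06464)/0.68457 + 313.1 = 242.2457, v = 661.0·(-0.06291)/0.68457 + 228.2 = 167.4564
M1: Pc = R·M1+t = (+0.08198, -0.02774, +0.69272); u = 750.4·(+0.08198)/0.69272 + 313.1 = 401.9077, v = 661.0·(-0.02774)/0.69272 + 228.2 = 201.7307
M2: Pc = R·M2+t = (+0.11644, -0.15389, +0.61723); u = 750.4·(+0.11644)/0.61723 + 313.1 = 454.6617, v = 661.0·(-0.15389)/0.61723 + 228.2 = 63.3961
M3: Pc = R·M3+t = (-0.03018, -0.18906, +0.60908); u = 750.4·(-0.03018)/0.60908 + 313.1 = 275.9150, v = 661.0·(-0.18906)/0.60908 + 228.2 = 23.0222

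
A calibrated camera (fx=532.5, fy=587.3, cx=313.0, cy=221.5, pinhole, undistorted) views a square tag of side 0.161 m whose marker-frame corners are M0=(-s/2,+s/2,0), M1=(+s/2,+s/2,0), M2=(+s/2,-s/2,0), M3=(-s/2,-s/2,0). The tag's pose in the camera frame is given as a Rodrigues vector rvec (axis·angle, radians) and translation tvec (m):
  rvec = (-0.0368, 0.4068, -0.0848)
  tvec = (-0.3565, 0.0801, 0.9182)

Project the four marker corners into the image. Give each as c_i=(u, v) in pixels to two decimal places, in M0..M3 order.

Intrinsics K: fx=532.5, fy=587.3, cx=313.0, cy=221.5
Marker side s = 0.161 m; corners in marker frame (Z=0):
  M0 = (-0.0805, +0.0805, 0)
  M1 = (+0.0805, +0.0805, 0)
  M2 = (+0.0805, -0.0805, 0)
  M3 = (-0.0805, -0.0805, 0)
rvec = (-0.0368, 0.4068, -0.0848), |rvec| = θ = 0.41717 rad = 23.902°
Rodrigues: sinθ=0.40518, 1−cosθ=0.08576; R = I + sinθ·[k]× + (1−cosθ)·[k]×²:
    [+0.91491 +0.07498 +0.39664]
    [-0.08974 +0.99579 +0.01874]
    [-0.39357 -0.05274 +0.91778]
t = (-0.3565, 0.0801, 0.9182) m
M0: Pc = R·M0+t = (-0.42411, +0.16748, +0.94564); u = 532.5·(-0.42411)/0.94564 + 313.0 = 74.1761, v = 587.3·(+0.16748)/0.94564 + 221.5 = 325.5188
M1: Pc = R·M1+t = (-0.27681, +0.15304, +0.88227); u = 532.5·(-0.27681)/0.88227 + 313.0 = 145.9276, v = 587.3·(+0.15304)/0.88227 + 221.5 = 323.3718
M2: Pc = R·M2+t = (-0.28889, -0.00728, +0.89076); u = 532.5·(-0.28889)/0.89076 + 313.0 = 140.3033, v = 587.3·(-0.00728)/0.89076 + 221.5 = 216.6968
M3: Pc = R·M3+t = (-0.43619, +0.00716, +0.95413); u = 532.5·(-0.43619)/0.95413 + 313.0 = 69.5639, v = 587.3·(+0.00716)/0.95413 + 221.5 = 225.9091

c0=(74.18, 325.52) c1=(145.93, 323.37) c2=(140.30, 216.70) c3=(69.56, 225.91)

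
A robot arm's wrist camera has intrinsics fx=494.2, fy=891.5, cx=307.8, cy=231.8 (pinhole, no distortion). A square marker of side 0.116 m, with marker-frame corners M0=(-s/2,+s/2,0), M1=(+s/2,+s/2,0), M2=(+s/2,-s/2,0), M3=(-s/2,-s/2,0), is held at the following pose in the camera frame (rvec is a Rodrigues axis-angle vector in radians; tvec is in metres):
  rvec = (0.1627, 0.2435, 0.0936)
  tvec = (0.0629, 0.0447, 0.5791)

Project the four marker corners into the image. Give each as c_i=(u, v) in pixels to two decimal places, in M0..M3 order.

Intrinsics K: fx=494.2, fy=891.5, cx=307.8, cy=231.8
Marker side s = 0.116 m; corners in marker frame (Z=0):
  M0 = (-0.0580, +0.0580, 0)
  M1 = (+0.0580, +0.0580, 0)
  M2 = (+0.0580, -0.0580, 0)
  M3 = (-0.0580, -0.0580, 0)
rvec = (0.1627, 0.2435, 0.0936), |rvec| = θ = 0.30745 rad = 17.615°
Rodrigues: sinθ=0.30263, 1−cosθ=0.04689; R = I + sinθ·[k]× + (1−cosθ)·[k]×²:
    [+0.96624 -0.07248 +0.24724]
    [+0.11179 +0.98252 -0.14884]
    [-0.23213 +0.17146 +0.95745]
t = (0.0629, 0.0447, 0.5791) m
M0: Pc = R·M0+t = (+0.00265, +0.09520, +0.60251); u = 494.2·(+0.00265)/0.60251 + 307.8 = 309.9771, v = 891.5·(+0.09520)/0.60251 + 231.8 = 372.6666
M1: Pc = R·M1+t = (+0.11474, +0.10817, +0.57558); u = 494.2·(+0.11474)/0.57558 + 307.8 = 406.3154, v = 891.5·(+0.10817)/0.57558 + 231.8 = 399.3410
M2: Pc = R·M2+t = (+0.12315, -0.00580, +0.55569); u = 494.2·(+0.12315)/0.55569 + 307.8 = 417.3186, v = 891.5·(-0.00580)/0.55569 + 231.8 = 222.4907
M3: Pc = R·M3+t = (+0.01106, -0.01877, +0.58262); u = 494.2·(+0.01106)/0.58262 + 307.8 = 317.1831, v = 891.5·(-0.01877)/0.58262 + 231.8 = 203.0791

c0=(309.98, 372.67) c1=(406.32, 399.34) c2=(417.32, 222.49) c3=(317.18, 203.08)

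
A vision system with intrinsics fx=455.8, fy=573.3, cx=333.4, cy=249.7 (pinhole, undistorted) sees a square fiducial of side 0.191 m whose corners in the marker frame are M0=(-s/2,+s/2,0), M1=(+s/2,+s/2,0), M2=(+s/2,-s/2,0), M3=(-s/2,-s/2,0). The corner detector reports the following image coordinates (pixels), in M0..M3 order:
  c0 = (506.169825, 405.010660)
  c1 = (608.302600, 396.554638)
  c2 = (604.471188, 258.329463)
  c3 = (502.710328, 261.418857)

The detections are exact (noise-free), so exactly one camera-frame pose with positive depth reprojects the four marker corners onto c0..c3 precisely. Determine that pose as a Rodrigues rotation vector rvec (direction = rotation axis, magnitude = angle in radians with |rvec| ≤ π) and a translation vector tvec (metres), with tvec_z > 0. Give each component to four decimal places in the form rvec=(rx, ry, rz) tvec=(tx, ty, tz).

rvec=(-0.0221, -0.1550, -0.0211) tvec=(0.3812, 0.1093, 0.7793)

Intrinsics K: fx=455.8, fy=573.3, cx=333.4, cy=249.7
Marker side s = 0.191 m; corners in marker frame (Z=0):
  M0 = (-0.0955, +0.0955, 0)
  M1 = (+0.0955, +0.0955, 0)
  M2 = (+0.0955, -0.0955, 0)
  M3 = (-0.0955, -0.0955, 0)
Detected image corners:
  c0 = (506.169825, 405.010660) px
  c1 = (608.302600, 396.554638) px
  c2 = (604.471188, 258.329463) px
  c3 = (502.710328, 261.418857) px
Planar DLT: solve 8×8 A·h = b for H (H[2,2]=1):
  H  [+643.90549 +4.55715 +556.37439]
  H  [+35.32545 +728.82270 +330.09751]
  H  [+0.19833 -0.02619 +1.00000]
B = K⁻¹H; ‖b₁‖=1.283283, ‖b₂‖=1.283283; λ = 2/(‖b₁‖+‖b₂‖) = 0.779251, sign → tz>0 ⇒ λ=+0.779251
r₁ = λ·B[:,0] = (+0.98780,-0.01930,+0.15455); r₂ = λ·B[:,1] = (+0.02272,+0.99953,-0.02041)
r₃ = r₁×r₂ = (-0.15408,+0.02367,+0.98777); SVD([r₁ r₂ r₃]) → R = UVᵀ:
  R  [+0.98780 +0.02272 -0.15408]
  R  [-0.01930 +0.99953 +0.02367]
  R  [+0.15455 -0.02041 +0.98777]
t = (+0.38120, +0.10928, +0.77925) m
tr R = 2.975105; θ = arccos((tr R − 1)/2) = 0.157947 rad = 9.050°
axis k = ((R−Rᵀ)₃₂, (R−Rᵀ)₁₃, (R−Rᵀ)₂₁) / (2 sinθ) = (-0.140131, -0.981083, -0.133568)
rvec = θ·k = (-0.022133, -0.154959, -0.021097)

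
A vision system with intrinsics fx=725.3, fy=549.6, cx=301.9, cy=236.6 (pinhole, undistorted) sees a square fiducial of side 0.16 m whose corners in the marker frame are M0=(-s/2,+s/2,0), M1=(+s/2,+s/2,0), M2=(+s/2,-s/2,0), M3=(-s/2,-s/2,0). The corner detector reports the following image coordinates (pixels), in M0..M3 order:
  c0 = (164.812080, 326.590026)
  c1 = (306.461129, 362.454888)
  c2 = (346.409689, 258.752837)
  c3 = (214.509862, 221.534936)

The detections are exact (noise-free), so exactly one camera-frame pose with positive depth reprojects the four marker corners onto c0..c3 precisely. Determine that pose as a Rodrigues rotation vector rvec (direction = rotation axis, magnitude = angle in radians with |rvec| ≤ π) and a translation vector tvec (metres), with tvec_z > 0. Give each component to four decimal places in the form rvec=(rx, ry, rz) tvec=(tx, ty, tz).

Intrinsics K: fx=725.3, fy=549.6, cx=301.9, cy=236.6
Marker side s = 0.16 m; corners in marker frame (Z=0):
  M0 = (-0.0800, +0.0800, 0)
  M1 = (+0.0800, +0.0800, 0)
  M2 = (+0.0800, -0.0800, 0)
  M3 = (-0.0800, -0.0800, 0)
Detected image corners:
  c0 = (164.812080, 326.590026) px
  c1 = (306.461129, 362.454888) px
  c2 = (346.409689, 258.752837) px
  c3 = (214.509862, 221.534936) px
Planar DLT: solve 8×8 A·h = b for H (H[2,2]=1):
  H  [+908.78254 -376.60849 +259.88509]
  H  [+290.65770 +542.42707 +291.07477]
  H  [+0.21259 -0.37583 +1.00000]
B = K⁻¹H; ‖b₁‖=1.261936, ‖b₂‖=1.261936; λ = 2/(‖b₁‖+‖b₂‖) = 0.792433, sign → tz>0 ⇒ λ=+0.792433
r₁ = λ·B[:,0] = (+0.92278,+0.34656,+0.16846); r₂ = λ·B[:,1] = (-0.28750,+0.91030,-0.29782)
r₃ = r₁×r₂ = (-0.25656,+0.22639,+0.93964); SVD([r₁ r₂ r₃]) → R = UVᵀ:
  R  [+0.92278 -0.28750 -0.25656]
  R  [+0.34656 +0.91030 +0.22639]
  R  [+0.16846 -0.29782 +0.93964]
t = (-0.04590, +0.07854, +0.79243) m
tr R = 2.772718; θ = arccos((tr R − 1)/2) = 0.481376 rad = 27.581°
axis k = ((R−Rᵀ)₃₂, (R−Rᵀ)₁₃, (R−Rᵀ)₂₁) / (2 sinθ) = (-0.566098, -0.458993, +0.684732)
rvec = θ·k = (-0.272506, -0.220948, +0.329613)

rvec=(-0.2725, -0.2209, 0.3296) tvec=(-0.0459, 0.0785, 0.7924)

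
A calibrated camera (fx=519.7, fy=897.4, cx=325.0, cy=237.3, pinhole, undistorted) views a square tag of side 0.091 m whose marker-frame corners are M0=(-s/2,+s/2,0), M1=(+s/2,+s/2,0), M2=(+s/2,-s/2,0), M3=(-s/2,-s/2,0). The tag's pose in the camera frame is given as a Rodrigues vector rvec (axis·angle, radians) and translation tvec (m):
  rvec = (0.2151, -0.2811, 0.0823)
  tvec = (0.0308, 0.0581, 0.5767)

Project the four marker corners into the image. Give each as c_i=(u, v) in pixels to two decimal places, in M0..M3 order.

Intrinsics K: fx=519.7, fy=897.4, cx=325.0, cy=237.3
Marker side s = 0.091 m; corners in marker frame (Z=0):
  M0 = (-0.0455, +0.0455, 0)
  M1 = (+0.0455, +0.0455, 0)
  M2 = (+0.0455, -0.0455, 0)
  M3 = (-0.0455, -0.0455, 0)
rvec = (0.2151, -0.2811, 0.0823), |rvec| = θ = 0.36340 rad = 20.821°
Rodrigues: sinθ=0.35545, 1−cosθ=0.06531; R = I + sinθ·[k]× + (1−cosθ)·[k]×²:
    [+0.95757 -0.11040 -0.26620]
    [+0.05060 +0.97377 -0.22184]
    [+0.28371 +0.19896 +0.93804]
t = (0.0308, 0.0581, 0.5767) m
M0: Pc = R·M0+t = (-0.01779, +0.10010, +0.57284); u = 519.7·(-0.01779)/0.57284 + 325.0 = 308.8578, v = 897.4·(+0.10010)/0.57284 + 237.3 = 394.1203
M1: Pc = R·M1+t = (+0.06935, +0.10471, +0.59866); u = 519.7·(+0.06935)/0.59866 + 325.0 = 385.1998, v = 897.4·(+0.10471)/0.59866 + 237.3 = 394.2597
M2: Pc = R·M2+t = (+0.07939, +0.01610, +0.58056); u = 519.7·(+0.07939)/0.58056 + 325.0 = 396.0706, v = 897.4·(+0.01610)/0.58056 + 237.3 = 262.1801
M3: Pc = R·M3+t = (-0.00775, +0.01149, +0.55474); u = 519.7·(-0.00775)/0.55474 + 325.0 = 317.7429, v = 897.4·(+0.01149)/0.55474 + 237.3 = 255.8893

c0=(308.86, 394.12) c1=(385.20, 394.26) c2=(396.07, 262.18) c3=(317.74, 255.89)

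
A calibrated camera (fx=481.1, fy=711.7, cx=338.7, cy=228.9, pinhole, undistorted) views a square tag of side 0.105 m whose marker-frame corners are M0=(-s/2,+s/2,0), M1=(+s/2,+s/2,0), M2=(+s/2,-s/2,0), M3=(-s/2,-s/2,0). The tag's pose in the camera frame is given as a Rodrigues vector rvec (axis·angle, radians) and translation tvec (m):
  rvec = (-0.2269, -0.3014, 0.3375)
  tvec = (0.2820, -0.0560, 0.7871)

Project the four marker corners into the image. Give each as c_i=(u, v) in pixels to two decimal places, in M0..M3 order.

c0=(477.70, 204.10) c1=(530.85, 238.84) c2=(542.21, 154.16) c3=(491.33, 117.82)

Intrinsics K: fx=481.1, fy=711.7, cx=338.7, cy=228.9
Marker side s = 0.105 m; corners in marker frame (Z=0):
  M0 = (-0.0525, +0.0525, 0)
  M1 = (+0.0525, +0.0525, 0)
  M2 = (+0.0525, -0.0525, 0)
  M3 = (-0.0525, -0.0525, 0)
rvec = (-0.2269, -0.3014, 0.3375), |rvec| = θ = 0.50619 rad = 29.003°
Rodrigues: sinθ=0.48485, 1−cosθ=0.12540; R = I + sinθ·[k]× + (1−cosθ)·[k]×²:
    [+0.89979 -0.28980 -0.32617]
    [+0.35674 +0.91906 +0.16755]
    [+0.25121 -0.26712 +0.93034]
t = (0.2820, -0.0560, 0.7871) m
M0: Pc = R·M0+t = (+0.21955, -0.02648, +0.75989); u = 481.1·(+0.21955)/0.75989 + 338.7 = 477.6992, v = 711.7·(-0.02648)/0.75989 + 228.9 = 204.1007
M1: Pc = R·M1+t = (+0.31402, +0.01098, +0.78627); u = 481.1·(+0.31402)/0.78627 + 338.7 = 530.8454, v = 711.7·(+0.01098)/0.78627 + 228.9 = 238.8381
M2: Pc = R·M2+t = (+0.34445, -0.08552, +0.81431); u = 481.1·(+0.34445)/0.81431 + 338.7 = 542.2050, v = 711.7·(-0.08552)/0.81431 + 228.9 = 154.1551
M3: Pc = R·M3+t = (+0.24998, -0.12298, +0.78793); u = 481.1·(+0.24998)/0.78793 + 338.7 = 491.3308, v = 711.7·(-0.12298)/0.78793 + 228.9 = 117.8193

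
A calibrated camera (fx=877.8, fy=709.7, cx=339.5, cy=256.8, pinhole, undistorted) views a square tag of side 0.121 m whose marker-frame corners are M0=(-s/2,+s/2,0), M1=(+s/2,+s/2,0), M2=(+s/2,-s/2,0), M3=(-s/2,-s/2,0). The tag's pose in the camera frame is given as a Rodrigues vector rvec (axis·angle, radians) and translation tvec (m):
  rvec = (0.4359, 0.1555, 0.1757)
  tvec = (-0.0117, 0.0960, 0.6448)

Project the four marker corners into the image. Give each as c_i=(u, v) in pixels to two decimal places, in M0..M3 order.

c0=(237.48, 401.05) c1=(391.01, 430.08) c2=(418.91, 319.73) c3=(251.96, 290.66)

Intrinsics K: fx=877.8, fy=709.7, cx=339.5, cy=256.8
Marker side s = 0.121 m; corners in marker frame (Z=0):
  M0 = (-0.0605, +0.0605, 0)
  M1 = (+0.0605, +0.0605, 0)
  M2 = (+0.0605, -0.0605, 0)
  M3 = (-0.0605, -0.0605, 0)
rvec = (0.4359, 0.1555, 0.1757), |rvec| = θ = 0.49503 rad = 28.363°
Rodrigues: sinθ=0.47506, 1−cosθ=0.12005; R = I + sinθ·[k]× + (1−cosθ)·[k]×²:
    [+0.97303 -0.13541 +0.18674]
    [+0.20182 +0.89180 -0.40493]
    [-0.11171 +0.43170 +0.89507]
t = (-0.0117, 0.0960, 0.6448) m
M0: Pc = R·M0+t = (-0.07876, +0.13774, +0.67768); u = 877.8·(-0.07876)/0.67768 + 339.5 = 237.4807, v = 709.7·(+0.13774)/0.67768 + 256.8 = 401.0530
M1: Pc = R·M1+t = (+0.03898, +0.16216, +0.66416); u = 877.8·(+0.03898)/0.66416 + 339.5 = 391.0139, v = 709.7·(+0.16216)/0.66416 + 256.8 = 430.0830
M2: Pc = R·M2+t = (+0.05536, +0.05426, +0.61192); u = 877.8·(+0.05536)/0.61192 + 339.5 = 418.9142, v = 709.7·(+0.05426)/0.61192 + 256.8 = 319.7254
M3: Pc = R·M3+t = (-0.06238, +0.02984, +0.62544); u = 877.8·(-0.06238)/0.62544 + 339.5 = 251.9554, v = 709.7·(+0.02984)/0.62544 + 256.8 = 290.6559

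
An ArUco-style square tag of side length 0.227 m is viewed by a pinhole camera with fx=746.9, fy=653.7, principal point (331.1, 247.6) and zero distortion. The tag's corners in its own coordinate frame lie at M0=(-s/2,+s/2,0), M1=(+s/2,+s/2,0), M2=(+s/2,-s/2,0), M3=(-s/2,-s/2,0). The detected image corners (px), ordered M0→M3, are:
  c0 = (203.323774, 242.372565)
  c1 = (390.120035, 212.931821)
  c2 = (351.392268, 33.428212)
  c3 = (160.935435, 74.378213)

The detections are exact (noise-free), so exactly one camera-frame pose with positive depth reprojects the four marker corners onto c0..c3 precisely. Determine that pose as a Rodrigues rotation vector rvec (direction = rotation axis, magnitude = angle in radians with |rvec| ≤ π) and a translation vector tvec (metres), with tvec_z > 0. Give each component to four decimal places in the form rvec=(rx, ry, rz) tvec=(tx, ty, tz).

rvec=(0.1423, 0.2140, -0.1825) tvec=(-0.0650, -0.1362, 0.8490)

Intrinsics K: fx=746.9, fy=653.7, cx=331.1, cy=247.6
Marker side s = 0.227 m; corners in marker frame (Z=0):
  M0 = (-0.1135, +0.1135, 0)
  M1 = (+0.1135, +0.1135, 0)
  M2 = (+0.1135, -0.1135, 0)
  M3 = (-0.1135, -0.1135, 0)
Detected image corners:
  c0 = (203.323774, 242.372565) px
  c1 = (390.120035, 212.931821) px
  c2 = (351.392268, 33.428212) px
  c3 = (160.935435, 74.378213) px
Planar DLT: solve 8×8 A·h = b for H (H[2,2]=1):
  H  [+758.10970 +218.17878 +273.95415]
  H  [-191.66649 +784.65440 +142.70371]
  H  [-0.26304 +0.14205 +1.00000]
B = K⁻¹H; ‖b₁‖=1.177796, ‖b₂‖=1.177796; λ = 2/(‖b₁‖+‖b₂‖) = 0.849044, sign → tz>0 ⇒ λ=+0.849044
r₁ = λ·B[:,0] = (+0.96079,-0.16435,-0.22333); r₂ = λ·B[:,1] = (+0.19455,+0.97345,+0.12061)
r₃ = r₁×r₂ = (+0.19758,-0.15932,+0.96725); SVD([r₁ r₂ r₃]) → R = UVᵀ:
  R  [+0.96079 +0.19455 +0.19758]
  R  [-0.16435 +0.97345 -0.15932]
  R  [-0.22333 +0.12061 +0.96725]
t = (-0.06496, -0.13624, +0.84904) m
tr R = 2.901490; θ = arccos((tr R − 1)/2) = 0.315165 rad = 18.058°
axis k = ((R−Rᵀ)₃₂, (R−Rᵀ)₁₃, (R−Rᵀ)₂₁) / (2 sinθ) = (+0.451538, +0.678938, -0.578927)
rvec = θ·k = (+0.142309, +0.213978, -0.182458)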